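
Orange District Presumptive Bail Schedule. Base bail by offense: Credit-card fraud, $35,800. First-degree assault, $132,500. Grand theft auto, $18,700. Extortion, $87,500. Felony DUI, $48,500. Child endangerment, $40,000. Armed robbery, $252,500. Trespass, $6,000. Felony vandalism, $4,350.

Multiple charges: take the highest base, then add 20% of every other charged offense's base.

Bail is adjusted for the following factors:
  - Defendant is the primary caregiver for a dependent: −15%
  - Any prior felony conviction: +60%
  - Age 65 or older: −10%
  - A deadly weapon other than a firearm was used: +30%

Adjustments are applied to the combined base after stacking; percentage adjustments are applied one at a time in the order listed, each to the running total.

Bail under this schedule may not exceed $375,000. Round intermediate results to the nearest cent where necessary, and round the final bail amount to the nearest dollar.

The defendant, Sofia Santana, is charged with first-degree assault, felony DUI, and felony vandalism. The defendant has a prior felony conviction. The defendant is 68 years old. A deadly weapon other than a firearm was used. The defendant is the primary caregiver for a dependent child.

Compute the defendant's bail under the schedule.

Base amounts from the schedule: first-degree assault $132,500; felony DUI $48,500; felony vandalism $4,350.
Stacking rule: highest base plus 20% of each additional charge. Highest is first-degree assault at $132,500. Additional: $48,500 × 20% = $9,700; $4,350 × 20% = $870. Combined base = $132,500 + $10,570 = $143,070.
Defendant is the primary caregiver for a dependent (−15%): $143,070 × 0.85 = $121,609.50.
Any prior felony conviction (+60%): $121,609.50 × 1.6 = $194,575.20.
Age 65 or older (−10%): $194,575.20 × 0.9 = $175,117.68.
A deadly weapon other than a firearm was used (+30%): $175,117.68 × 1.3 = $227,652.98.
$227,652.98 is within the $375,000 maximum.
Rounded to the nearest dollar: $227,653.

$227,653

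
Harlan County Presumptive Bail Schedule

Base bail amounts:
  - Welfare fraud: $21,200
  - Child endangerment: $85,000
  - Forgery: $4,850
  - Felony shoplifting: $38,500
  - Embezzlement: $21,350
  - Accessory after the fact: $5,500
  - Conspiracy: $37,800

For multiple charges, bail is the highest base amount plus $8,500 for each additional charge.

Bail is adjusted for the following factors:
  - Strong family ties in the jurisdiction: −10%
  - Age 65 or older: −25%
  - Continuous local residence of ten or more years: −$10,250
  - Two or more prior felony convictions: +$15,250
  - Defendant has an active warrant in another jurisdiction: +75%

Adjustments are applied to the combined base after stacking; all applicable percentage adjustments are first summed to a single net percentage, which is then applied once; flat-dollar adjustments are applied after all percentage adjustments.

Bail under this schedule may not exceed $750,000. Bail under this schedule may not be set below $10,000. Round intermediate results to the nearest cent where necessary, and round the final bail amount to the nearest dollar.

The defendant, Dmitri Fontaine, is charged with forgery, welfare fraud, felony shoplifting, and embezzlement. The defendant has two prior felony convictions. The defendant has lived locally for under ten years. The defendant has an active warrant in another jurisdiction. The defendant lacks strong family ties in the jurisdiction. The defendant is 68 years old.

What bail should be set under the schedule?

$111,250

Base amounts from the schedule: forgery $4,850; welfare fraud $21,200; felony shoplifting $38,500; embezzlement $21,350.
Stacking rule: highest base plus $8,500 per additional charge. Highest is felony shoplifting at $38,500; 3 additional charges → +$25,500. Combined base = $64,000.
Net percentage adjustment: −25% +75% = +50%. $64,000 × 1.5 = $96,000.
Two or more prior felony convictions (+$15,250 flat): $96,000 + $15,250 = $111,250.
$111,250 is within the $750,000 maximum.
$111,250 is at or above the $10,000 minimum.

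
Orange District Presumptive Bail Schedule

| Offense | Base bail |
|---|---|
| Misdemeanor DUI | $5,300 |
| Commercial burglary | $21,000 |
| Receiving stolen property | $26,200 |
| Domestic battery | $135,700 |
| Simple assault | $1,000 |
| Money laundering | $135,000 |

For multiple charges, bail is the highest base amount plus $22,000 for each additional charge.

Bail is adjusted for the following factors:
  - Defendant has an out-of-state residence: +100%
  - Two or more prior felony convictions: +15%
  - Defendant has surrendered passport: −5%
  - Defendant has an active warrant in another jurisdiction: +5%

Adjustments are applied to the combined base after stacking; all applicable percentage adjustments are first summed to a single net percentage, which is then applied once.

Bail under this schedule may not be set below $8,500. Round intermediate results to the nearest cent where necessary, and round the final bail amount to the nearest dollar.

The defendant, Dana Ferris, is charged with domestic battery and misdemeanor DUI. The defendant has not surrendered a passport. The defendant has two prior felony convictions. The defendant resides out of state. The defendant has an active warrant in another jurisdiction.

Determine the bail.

Base amounts from the schedule: domestic battery $135,700; misdemeanor DUI $5,300.
Stacking rule: highest base plus $22,000 per additional charge. Highest is domestic battery at $135,700; 1 additional charge → +$22,000. Combined base = $157,700.
Net percentage adjustment: +100% +15% +5% = +120%. $157,700 × 2.2 = $346,940.
$346,940 is at or above the $8,500 minimum.

$346,940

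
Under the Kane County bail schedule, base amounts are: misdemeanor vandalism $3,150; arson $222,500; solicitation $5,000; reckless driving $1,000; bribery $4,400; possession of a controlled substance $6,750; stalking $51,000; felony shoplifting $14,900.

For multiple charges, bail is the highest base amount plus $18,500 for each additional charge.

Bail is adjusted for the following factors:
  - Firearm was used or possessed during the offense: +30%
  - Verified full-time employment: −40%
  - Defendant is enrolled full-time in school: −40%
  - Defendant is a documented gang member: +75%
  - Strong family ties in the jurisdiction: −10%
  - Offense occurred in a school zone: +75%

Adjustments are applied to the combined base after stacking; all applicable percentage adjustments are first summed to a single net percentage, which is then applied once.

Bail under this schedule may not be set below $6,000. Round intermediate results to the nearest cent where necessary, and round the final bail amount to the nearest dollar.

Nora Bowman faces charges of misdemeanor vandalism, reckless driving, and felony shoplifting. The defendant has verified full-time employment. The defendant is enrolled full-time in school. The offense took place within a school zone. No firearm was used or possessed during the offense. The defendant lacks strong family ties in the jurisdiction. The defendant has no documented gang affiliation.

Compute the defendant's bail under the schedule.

$49,305

Base amounts from the schedule: misdemeanor vandalism $3,150; reckless driving $1,000; felony shoplifting $14,900.
Stacking rule: highest base plus $18,500 per additional charge. Highest is felony shoplifting at $14,900; 2 additional charges → +$37,000. Combined base = $51,900.
Net percentage adjustment: −40% −40% +75% = −5%. $51,900 × 0.95 = $49,305.
$49,305 is at or above the $6,000 minimum.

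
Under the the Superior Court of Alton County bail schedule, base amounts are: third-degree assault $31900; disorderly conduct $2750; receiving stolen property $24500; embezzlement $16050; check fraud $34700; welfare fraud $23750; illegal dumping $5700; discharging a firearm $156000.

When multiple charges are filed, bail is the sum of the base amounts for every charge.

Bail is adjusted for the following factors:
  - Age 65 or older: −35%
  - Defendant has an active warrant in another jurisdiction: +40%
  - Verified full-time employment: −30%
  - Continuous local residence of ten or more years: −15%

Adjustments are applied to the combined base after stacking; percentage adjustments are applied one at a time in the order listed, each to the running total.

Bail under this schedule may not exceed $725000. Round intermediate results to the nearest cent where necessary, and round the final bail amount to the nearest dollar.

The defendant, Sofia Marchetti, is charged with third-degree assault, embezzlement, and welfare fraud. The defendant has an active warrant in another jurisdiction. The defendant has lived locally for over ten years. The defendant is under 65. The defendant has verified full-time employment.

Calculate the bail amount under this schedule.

$59726

Base amounts from the schedule: third-degree assault $31900; embezzlement $16050; welfare fraud $23750.
Stacking rule: sum of all bases. $31900 + $16050 + $23750 = $71700.
Defendant has an active warrant in another jurisdiction (+40%): $71700 × 1.4 = $100380.
Verified full-time employment (−30%): $100380 × 0.7 = $70266.
Continuous local residence of ten or more years (−15%): $70266 × 0.85 = $59726.10.
$59726.10 is within the $725000 maximum.
Rounded to the nearest dollar: $59726.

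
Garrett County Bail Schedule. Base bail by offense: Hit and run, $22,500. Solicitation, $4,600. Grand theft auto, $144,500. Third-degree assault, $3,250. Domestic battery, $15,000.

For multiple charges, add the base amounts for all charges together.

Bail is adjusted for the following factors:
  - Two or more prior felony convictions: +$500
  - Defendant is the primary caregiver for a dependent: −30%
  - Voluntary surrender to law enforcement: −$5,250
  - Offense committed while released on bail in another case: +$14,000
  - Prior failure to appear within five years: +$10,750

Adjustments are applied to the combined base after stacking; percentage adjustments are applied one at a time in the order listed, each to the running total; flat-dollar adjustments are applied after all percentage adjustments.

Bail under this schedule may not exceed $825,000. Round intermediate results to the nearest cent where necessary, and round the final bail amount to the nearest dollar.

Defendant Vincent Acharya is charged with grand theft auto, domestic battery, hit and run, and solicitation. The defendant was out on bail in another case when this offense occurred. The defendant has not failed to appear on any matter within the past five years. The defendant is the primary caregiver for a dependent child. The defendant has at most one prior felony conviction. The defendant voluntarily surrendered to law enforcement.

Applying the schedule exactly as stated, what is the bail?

Base amounts from the schedule: grand theft auto $144,500; domestic battery $15,000; hit and run $22,500; solicitation $4,600.
Stacking rule: sum of all bases. $144,500 + $15,000 + $22,500 + $4,600 = $186,600.
Defendant is the primary caregiver for a dependent (−30%): $186,600 × 0.7 = $130,620.
Voluntary surrender to law enforcement (−$5,250 flat): $130,620 − $5,250 = $125,370.
Offense committed while released on bail in another case (+$14,000 flat): $125,370 + $14,000 = $139,370.
$139,370 is within the $825,000 maximum.

$139,370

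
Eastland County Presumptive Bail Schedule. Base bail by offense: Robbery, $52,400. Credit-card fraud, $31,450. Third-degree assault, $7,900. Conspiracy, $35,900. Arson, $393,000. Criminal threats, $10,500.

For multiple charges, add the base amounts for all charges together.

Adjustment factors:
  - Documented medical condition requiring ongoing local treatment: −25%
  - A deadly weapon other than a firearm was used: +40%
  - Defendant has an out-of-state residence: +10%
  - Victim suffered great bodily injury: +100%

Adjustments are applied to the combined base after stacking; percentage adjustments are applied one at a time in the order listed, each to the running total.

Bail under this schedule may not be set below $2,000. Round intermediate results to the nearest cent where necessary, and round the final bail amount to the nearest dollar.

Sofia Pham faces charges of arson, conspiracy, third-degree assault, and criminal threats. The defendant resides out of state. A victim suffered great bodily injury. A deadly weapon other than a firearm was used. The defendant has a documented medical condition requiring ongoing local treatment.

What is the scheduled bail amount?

$1,033,263

Base amounts from the schedule: arson $393,000; conspiracy $35,900; third-degree assault $7,900; criminal threats $10,500.
Stacking rule: sum of all bases. $393,000 + $35,900 + $7,900 + $10,500 = $447,300.
Documented medical condition requiring ongoing local treatment (−25%): $447,300 × 0.75 = $335,475.
A deadly weapon other than a firearm was used (+40%): $335,475 × 1.4 = $469,665.
Defendant has an out-of-state residence (+10%): $469,665 × 1.1 = $516,631.50.
Victim suffered great bodily injury (+100%): $516,631.50 × 2 = $1,033,263.
$1,033,263 is at or above the $2,000 minimum.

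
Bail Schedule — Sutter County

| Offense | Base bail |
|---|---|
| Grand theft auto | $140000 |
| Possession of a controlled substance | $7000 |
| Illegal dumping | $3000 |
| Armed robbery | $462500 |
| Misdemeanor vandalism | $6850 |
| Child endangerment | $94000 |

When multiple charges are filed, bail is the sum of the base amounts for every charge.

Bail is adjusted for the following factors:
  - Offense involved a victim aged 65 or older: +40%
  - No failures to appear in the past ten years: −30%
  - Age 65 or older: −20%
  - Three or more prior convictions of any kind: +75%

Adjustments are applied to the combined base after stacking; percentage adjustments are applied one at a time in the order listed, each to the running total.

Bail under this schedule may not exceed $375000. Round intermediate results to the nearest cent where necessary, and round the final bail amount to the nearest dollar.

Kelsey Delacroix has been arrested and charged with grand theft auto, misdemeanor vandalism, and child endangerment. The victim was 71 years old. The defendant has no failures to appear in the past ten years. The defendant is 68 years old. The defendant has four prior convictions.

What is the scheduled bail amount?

$330446

Base amounts from the schedule: grand theft auto $140000; misdemeanor vandalism $6850; child endangerment $94000.
Stacking rule: sum of all bases. $140000 + $6850 + $94000 = $240850.
Offense involved a victim aged 65 or older (+40%): $240850 × 1.4 = $337190.
No failures to appear in the past ten years (−30%): $337190 × 0.7 = $236033.
Age 65 or older (−20%): $236033 × 0.8 = $188826.40.
Three or more prior convictions of any kind (+75%): $188826.40 × 1.75 = $330446.20.
$330446.20 is within the $375000 maximum.
Rounded to the nearest dollar: $330446.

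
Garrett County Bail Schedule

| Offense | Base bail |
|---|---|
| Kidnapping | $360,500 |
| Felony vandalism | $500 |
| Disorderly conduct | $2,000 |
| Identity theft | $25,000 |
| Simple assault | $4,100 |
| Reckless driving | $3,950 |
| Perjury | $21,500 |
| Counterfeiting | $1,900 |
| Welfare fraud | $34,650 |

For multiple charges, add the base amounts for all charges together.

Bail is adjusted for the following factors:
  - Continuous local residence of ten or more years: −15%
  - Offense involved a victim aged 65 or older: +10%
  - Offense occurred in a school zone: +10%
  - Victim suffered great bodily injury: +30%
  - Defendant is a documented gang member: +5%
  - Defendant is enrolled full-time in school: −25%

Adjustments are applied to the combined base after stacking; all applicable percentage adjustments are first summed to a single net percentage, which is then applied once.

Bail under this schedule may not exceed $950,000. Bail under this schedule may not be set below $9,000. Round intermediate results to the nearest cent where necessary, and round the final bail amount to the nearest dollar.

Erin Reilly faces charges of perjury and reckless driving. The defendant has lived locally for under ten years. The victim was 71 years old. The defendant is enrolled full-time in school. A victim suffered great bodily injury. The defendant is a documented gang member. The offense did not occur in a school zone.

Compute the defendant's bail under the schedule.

Base amounts from the schedule: perjury $21,500; reckless driving $3,950.
Stacking rule: sum of all bases. $21,500 + $3,950 = $25,450.
Net percentage adjustment: +10% +30% +5% −25% = +20%. $25,450 × 1.2 = $30,540.
$30,540 is within the $950,000 maximum.
$30,540 is at or above the $9,000 minimum.

$30,540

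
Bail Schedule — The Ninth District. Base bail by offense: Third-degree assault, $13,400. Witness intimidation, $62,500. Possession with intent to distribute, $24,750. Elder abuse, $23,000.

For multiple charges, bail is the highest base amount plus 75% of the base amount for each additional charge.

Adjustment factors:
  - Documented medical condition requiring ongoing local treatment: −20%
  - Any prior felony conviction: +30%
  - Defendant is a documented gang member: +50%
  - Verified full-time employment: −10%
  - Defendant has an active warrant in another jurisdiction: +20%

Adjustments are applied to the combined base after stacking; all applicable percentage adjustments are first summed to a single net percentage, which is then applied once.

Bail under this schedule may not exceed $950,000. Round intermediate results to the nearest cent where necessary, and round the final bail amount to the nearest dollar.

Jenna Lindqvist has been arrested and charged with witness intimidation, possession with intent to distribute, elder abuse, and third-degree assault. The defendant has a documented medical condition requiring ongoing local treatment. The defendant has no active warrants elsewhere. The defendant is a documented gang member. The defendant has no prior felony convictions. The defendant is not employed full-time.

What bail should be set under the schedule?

Base amounts from the schedule: witness intimidation $62,500; possession with intent to distribute $24,750; elder abuse $23,000; third-degree assault $13,400.
Stacking rule: highest base plus 75% of each additional charge. Highest is witness intimidation at $62,500. Additional: $24,750 × 75% = $18,562.50; $23,000 × 75% = $17,250; $13,400 × 75% = $10,050. Combined base = $62,500 + $45,862.50 = $108,362.50.
Net percentage adjustment: −20% +50% = +30%. $108,362.50 × 1.3 = $140,871.25.
$140,871.25 is within the $950,000 maximum.
Rounded to the nearest dollar: $140,871.

$140,871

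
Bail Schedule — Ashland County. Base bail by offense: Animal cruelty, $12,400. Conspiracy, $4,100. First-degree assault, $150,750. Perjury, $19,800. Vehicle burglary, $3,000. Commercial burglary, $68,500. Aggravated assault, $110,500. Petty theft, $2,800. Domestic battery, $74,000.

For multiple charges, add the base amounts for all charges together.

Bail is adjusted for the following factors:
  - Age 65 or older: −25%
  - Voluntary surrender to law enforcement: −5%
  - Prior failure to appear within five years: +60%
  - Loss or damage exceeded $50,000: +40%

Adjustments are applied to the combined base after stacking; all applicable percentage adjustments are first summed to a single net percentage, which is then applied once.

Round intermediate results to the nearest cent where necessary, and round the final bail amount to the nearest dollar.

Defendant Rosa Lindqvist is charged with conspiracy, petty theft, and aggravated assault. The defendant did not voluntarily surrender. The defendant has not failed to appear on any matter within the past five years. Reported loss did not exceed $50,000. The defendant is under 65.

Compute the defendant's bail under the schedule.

Base amounts from the schedule: conspiracy $4,100; petty theft $2,800; aggravated assault $110,500.
Stacking rule: sum of all bases. $4,100 + $2,800 + $110,500 = $117,400.
No adjustment factors apply to this defendant.

$117,400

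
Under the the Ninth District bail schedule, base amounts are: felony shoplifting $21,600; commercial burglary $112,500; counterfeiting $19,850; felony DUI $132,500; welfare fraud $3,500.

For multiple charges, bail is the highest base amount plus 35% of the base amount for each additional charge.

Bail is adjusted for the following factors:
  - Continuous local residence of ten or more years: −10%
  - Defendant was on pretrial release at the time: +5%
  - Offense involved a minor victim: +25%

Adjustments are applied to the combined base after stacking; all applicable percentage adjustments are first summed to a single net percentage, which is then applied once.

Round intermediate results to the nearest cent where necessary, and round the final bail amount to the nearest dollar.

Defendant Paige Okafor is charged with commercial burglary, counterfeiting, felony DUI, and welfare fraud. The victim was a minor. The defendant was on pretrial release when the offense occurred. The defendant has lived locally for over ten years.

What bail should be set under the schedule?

Base amounts from the schedule: commercial burglary $112,500; counterfeiting $19,850; felony DUI $132,500; welfare fraud $3,500.
Stacking rule: highest base plus 35% of each additional charge. Highest is felony DUI at $132,500. Additional: $112,500 × 35% = $39,375; $19,850 × 35% = $6,947.50; $3,500 × 35% = $1,225. Combined base = $132,500 + $47,547.50 = $180,047.50.
Net percentage adjustment: −10% +5% +25% = +20%. $180,047.50 × 1.2 = $216,057.

$216,057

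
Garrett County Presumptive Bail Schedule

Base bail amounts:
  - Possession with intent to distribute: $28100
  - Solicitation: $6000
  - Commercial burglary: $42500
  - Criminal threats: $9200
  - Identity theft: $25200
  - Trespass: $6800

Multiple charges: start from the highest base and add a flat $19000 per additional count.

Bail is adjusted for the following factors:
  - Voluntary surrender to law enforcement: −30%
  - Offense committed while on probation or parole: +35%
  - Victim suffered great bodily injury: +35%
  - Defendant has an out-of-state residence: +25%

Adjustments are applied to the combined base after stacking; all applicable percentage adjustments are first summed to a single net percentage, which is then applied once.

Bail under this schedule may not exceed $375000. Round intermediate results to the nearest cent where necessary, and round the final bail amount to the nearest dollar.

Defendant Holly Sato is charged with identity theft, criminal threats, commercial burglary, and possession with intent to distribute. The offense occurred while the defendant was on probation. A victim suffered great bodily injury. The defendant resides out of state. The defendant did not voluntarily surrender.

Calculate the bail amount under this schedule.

Base amounts from the schedule: identity theft $25200; criminal threats $9200; commercial burglary $42500; possession with intent to distribute $28100.
Stacking rule: highest base plus $19000 per additional charge. Highest is commercial burglary at $42500; 3 additional charges → +$57000. Combined base = $99500.
Net percentage adjustment: +35% +35% +25% = +95%. $99500 × 1.95 = $194025.
$194025 is within the $375000 maximum.

$194025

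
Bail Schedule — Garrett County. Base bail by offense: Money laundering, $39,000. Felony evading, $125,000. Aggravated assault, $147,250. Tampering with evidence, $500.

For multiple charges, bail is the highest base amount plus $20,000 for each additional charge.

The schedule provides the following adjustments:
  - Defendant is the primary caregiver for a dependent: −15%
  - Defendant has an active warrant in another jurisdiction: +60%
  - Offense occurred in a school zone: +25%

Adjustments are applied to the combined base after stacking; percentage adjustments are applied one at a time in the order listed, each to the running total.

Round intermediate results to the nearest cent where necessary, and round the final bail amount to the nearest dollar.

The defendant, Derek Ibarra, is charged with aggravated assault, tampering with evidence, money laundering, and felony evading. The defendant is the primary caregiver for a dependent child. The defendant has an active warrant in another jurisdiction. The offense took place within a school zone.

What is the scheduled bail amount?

$352,325

Base amounts from the schedule: aggravated assault $147,250; tampering with evidence $500; money laundering $39,000; felony evading $125,000.
Stacking rule: highest base plus $20,000 per additional charge. Highest is aggravated assault at $147,250; 3 additional charges → +$60,000. Combined base = $207,250.
Defendant is the primary caregiver for a dependent (−15%): $207,250 × 0.85 = $176,162.50.
Defendant has an active warrant in another jurisdiction (+60%): $176,162.50 × 1.6 = $281,860.
Offense occurred in a school zone (+25%): $281,860 × 1.25 = $352,325.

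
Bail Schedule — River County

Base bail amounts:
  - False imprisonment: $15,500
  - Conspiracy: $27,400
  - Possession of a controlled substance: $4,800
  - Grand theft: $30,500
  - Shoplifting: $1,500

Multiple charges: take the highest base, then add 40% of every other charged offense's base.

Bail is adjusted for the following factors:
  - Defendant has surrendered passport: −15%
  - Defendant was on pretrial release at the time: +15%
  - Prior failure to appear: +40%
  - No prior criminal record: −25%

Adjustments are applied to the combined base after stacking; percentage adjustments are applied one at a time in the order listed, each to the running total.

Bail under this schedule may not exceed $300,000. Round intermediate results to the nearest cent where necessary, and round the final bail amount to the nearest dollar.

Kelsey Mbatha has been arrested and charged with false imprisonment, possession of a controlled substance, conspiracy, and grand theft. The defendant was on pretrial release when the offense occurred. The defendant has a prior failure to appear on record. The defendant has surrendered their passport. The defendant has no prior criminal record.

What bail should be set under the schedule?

$50,888

Base amounts from the schedule: false imprisonment $15,500; possession of a controlled substance $4,800; conspiracy $27,400; grand theft $30,500.
Stacking rule: highest base plus 40% of each additional charge. Highest is grand theft at $30,500. Additional: $15,500 × 40% = $6,200; $4,800 × 40% = $1,920; $27,400 × 40% = $10,960. Combined base = $30,500 + $19,080 = $49,580.
Defendant has surrendered passport (−15%): $49,580 × 0.85 = $42,143.
Defendant was on pretrial release at the time (+15%): $42,143 × 1.15 = $48,464.45.
Prior failure to appear (+40%): $48,464.45 × 1.4 = $67,850.23.
No prior criminal record (−25%): $67,850.23 × 0.75 = $50,887.67.
$50,887.67 is within the $300,000 maximum.
Rounded to the nearest dollar: $50,888.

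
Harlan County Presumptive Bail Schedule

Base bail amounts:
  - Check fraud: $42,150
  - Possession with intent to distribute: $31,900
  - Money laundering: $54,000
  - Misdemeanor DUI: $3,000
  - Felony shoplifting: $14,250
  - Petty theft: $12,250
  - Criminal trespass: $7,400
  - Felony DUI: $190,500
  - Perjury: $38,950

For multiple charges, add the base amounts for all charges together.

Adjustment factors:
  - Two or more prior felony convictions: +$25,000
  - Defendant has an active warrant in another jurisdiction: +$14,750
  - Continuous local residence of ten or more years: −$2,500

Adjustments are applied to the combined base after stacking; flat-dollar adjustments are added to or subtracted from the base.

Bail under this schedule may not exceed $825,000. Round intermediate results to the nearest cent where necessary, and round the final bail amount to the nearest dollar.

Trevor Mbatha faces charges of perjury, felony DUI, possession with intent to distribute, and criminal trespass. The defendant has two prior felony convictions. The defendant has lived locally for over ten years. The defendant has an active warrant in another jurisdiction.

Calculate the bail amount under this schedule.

Base amounts from the schedule: perjury $38,950; felony DUI $190,500; possession with intent to distribute $31,900; criminal trespass $7,400.
Stacking rule: sum of all bases. $38,950 + $190,500 + $31,900 + $7,400 = $268,750.
Two or more prior felony convictions (+$25,000 flat): $268,750 + $25,000 = $293,750.
Defendant has an active warrant in another jurisdiction (+$14,750 flat): $293,750 + $14,750 = $308,500.
Continuous local residence of ten or more years (−$2,500 flat): $308,500 − $2,500 = $306,000.
$306,000 is within the $825,000 maximum.

$306,000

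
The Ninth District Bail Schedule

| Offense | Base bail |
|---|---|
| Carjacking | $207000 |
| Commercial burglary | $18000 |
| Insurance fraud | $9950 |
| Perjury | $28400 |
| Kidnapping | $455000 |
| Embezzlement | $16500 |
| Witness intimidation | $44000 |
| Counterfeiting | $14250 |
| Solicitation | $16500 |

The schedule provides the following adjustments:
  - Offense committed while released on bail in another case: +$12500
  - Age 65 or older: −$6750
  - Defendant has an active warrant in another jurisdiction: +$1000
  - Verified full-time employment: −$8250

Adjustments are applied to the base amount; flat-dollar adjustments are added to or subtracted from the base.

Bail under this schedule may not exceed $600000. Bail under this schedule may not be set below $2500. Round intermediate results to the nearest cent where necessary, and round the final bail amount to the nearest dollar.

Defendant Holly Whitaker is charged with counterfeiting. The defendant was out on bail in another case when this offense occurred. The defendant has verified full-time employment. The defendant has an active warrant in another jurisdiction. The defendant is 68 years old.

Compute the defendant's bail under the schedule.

Base amounts from the schedule: counterfeiting $14250.
Single charge. Combined base = $14250.
Offense committed while released on bail in another case (+$12500 flat): $14250 + $12500 = $26750.
Age 65 or older (−$6750 flat): $26750 − $6750 = $20000.
Defendant has an active warrant in another jurisdiction (+$1000 flat): $20000 + $1000 = $21000.
Verified full-time employment (−$8250 flat): $21000 − $8250 = $12750.
$12750 is within the $600000 maximum.
$12750 is at or above the $2500 minimum.

$12750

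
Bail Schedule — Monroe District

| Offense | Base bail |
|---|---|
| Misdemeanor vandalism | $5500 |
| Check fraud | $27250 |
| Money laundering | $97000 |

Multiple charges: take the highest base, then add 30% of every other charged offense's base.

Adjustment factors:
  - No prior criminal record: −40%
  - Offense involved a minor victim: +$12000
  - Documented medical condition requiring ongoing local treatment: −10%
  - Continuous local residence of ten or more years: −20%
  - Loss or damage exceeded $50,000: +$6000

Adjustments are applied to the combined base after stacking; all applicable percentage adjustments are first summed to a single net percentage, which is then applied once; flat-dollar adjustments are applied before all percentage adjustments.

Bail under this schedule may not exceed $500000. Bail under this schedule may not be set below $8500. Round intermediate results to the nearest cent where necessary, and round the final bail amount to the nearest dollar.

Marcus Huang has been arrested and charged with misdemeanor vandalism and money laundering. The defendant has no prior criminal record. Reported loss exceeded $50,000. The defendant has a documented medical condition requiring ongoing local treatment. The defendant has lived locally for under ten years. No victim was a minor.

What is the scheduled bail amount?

$52325

Base amounts from the schedule: misdemeanor vandalism $5500; money laundering $97000.
Stacking rule: highest base plus 30% of each additional charge. Highest is money laundering at $97000. Additional: $5500 × 30% = $1650. Combined base = $97000 + $1650 = $98650.
Loss or damage exceeded $50,000 (+$6000 flat): $98650 + $6000 = $104650.
Net percentage adjustment: −40% −10% = −50%. $104650 × 0.5 = $52325.
$52325 is within the $500000 maximum.
$52325 is at or above the $8500 minimum.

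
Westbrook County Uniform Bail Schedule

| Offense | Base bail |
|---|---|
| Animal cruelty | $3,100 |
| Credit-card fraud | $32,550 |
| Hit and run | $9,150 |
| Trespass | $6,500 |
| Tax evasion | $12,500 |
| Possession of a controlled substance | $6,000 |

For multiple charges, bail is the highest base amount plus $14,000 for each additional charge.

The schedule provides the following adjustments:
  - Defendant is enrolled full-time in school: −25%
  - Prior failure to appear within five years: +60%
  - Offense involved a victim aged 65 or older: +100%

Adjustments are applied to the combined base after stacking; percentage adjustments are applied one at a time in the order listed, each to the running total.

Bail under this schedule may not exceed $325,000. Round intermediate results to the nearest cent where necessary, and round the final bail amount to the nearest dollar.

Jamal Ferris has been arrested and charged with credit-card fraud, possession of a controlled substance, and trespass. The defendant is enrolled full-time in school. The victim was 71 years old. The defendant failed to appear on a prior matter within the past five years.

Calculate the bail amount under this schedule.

Base amounts from the schedule: credit-card fraud $32,550; possession of a controlled substance $6,000; trespass $6,500.
Stacking rule: highest base plus $14,000 per additional charge. Highest is credit-card fraud at $32,550; 2 additional charges → +$28,000. Combined base = $60,550.
Defendant is enrolled full-time in school (−25%): $60,550 × 0.75 = $45,412.50.
Prior failure to appear within five years (+60%): $45,412.50 × 1.6 = $72,660.
Offense involved a victim aged 65 or older (+100%): $72,660 × 2 = $145,320.
$145,320 is within the $325,000 maximum.

$145,320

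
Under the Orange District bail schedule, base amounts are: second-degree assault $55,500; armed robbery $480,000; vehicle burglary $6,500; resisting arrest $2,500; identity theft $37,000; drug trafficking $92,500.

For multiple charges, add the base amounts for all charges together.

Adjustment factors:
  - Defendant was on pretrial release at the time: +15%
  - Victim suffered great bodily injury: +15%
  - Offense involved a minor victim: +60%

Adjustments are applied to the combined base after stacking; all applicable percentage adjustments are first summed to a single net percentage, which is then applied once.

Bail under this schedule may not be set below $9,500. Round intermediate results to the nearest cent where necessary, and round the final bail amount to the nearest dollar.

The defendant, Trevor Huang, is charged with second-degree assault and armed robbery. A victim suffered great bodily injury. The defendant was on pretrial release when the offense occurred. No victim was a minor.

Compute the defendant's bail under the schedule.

Base amounts from the schedule: second-degree assault $55,500; armed robbery $480,000.
Stacking rule: sum of all bases. $55,500 + $480,000 = $535,500.
Net percentage adjustment: +15% +15% = +30%. $535,500 × 1.3 = $696,150.
$696,150 is at or above the $9,500 minimum.

$696,150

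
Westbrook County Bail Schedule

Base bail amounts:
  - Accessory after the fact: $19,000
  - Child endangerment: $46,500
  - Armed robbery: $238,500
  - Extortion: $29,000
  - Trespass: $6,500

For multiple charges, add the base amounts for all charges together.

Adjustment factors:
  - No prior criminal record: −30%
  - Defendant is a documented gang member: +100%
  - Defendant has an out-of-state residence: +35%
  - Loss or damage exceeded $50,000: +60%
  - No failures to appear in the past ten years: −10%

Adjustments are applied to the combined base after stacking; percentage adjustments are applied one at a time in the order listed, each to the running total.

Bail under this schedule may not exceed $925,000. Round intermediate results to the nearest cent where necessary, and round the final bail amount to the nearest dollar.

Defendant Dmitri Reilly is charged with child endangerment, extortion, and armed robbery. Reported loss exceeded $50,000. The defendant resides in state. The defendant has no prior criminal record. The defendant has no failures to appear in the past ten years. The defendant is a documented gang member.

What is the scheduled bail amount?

Base amounts from the schedule: child endangerment $46,500; extortion $29,000; armed robbery $238,500.
Stacking rule: sum of all bases. $46,500 + $29,000 + $238,500 = $314,000.
No prior criminal record (−30%): $314,000 × 0.7 = $219,800.
Defendant is a documented gang member (+100%): $219,800 × 2 = $439,600.
Loss or damage exceeded $50,000 (+60%): $439,600 × 1.6 = $703,360.
No failures to appear in the past ten years (−10%): $703,360 × 0.9 = $633,024.
$633,024 is within the $925,000 maximum.

$633,024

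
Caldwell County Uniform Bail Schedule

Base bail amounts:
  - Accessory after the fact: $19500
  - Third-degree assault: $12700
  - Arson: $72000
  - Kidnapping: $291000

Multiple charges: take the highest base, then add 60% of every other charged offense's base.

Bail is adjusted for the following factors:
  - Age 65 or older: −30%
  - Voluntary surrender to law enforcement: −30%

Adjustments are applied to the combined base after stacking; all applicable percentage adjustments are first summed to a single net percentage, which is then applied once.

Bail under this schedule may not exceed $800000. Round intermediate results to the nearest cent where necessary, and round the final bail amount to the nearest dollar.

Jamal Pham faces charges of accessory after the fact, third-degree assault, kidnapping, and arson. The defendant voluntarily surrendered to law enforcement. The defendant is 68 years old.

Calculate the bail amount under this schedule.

$141408

Base amounts from the schedule: accessory after the fact $19500; third-degree assault $12700; kidnapping $291000; arson $72000.
Stacking rule: highest base plus 60% of each additional charge. Highest is kidnapping at $291000. Additional: $19500 × 60% = $11700; $12700 × 60% = $7620; $72000 × 60% = $43200. Combined base = $291000 + $62520 = $353520.
Net percentage adjustment: −30% −30% = −60%. $353520 × 0.4 = $141408.
$141408 is within the $800000 maximum.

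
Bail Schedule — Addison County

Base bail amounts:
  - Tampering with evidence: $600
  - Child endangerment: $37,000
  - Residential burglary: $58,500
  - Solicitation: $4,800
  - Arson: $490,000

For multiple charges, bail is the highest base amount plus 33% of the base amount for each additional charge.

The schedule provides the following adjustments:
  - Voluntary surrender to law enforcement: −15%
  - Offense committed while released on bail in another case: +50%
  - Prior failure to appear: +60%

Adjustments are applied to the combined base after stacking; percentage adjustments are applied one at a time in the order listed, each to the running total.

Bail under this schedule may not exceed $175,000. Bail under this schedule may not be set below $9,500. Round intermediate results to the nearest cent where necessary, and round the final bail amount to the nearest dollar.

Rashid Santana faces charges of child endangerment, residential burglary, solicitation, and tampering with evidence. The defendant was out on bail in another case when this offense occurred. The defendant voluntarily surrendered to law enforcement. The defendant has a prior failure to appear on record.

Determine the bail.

Base amounts from the schedule: child endangerment $37,000; residential burglary $58,500; solicitation $4,800; tampering with evidence $600.
Stacking rule: highest base plus 33% of each additional charge. Highest is residential burglary at $58,500. Additional: $37,000 × 33% = $12,210; $4,800 × 33% = $1,584; $600 × 33% = $198. Combined base = $58,500 + $13,992 = $72,492.
Voluntary surrender to law enforcement (−15%): $72,492 × 0.85 = $61,618.20.
Offense committed while released on bail in another case (+50%): $61,618.20 × 1.5 = $92,427.30.
Prior failure to appear (+60%): $92,427.30 × 1.6 = $147,883.68.
$147,883.68 is within the $175,000 maximum.
$147,883.68 is at or above the $9,500 minimum.
Rounded to the nearest dollar: $147,884.

$147,884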